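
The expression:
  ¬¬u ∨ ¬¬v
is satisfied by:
  {v: True, u: True}
  {v: True, u: False}
  {u: True, v: False}


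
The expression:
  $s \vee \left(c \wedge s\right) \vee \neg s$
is always true.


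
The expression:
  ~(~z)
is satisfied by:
  {z: True}


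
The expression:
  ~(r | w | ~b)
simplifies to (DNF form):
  b & ~r & ~w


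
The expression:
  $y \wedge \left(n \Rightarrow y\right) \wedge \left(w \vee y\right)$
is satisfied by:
  {y: True}


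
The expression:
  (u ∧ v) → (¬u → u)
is always true.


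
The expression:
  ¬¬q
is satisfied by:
  {q: True}


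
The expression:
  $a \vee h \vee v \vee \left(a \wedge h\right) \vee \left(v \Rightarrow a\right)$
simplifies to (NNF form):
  $\text{True}$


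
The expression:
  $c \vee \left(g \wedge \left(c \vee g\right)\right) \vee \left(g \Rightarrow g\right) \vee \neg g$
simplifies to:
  $\text{True}$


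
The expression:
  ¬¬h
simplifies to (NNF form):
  h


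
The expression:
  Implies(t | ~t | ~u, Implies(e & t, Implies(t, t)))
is always true.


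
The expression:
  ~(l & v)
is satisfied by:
  {l: False, v: False}
  {v: True, l: False}
  {l: True, v: False}


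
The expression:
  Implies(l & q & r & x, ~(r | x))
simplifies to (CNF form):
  ~l | ~q | ~r | ~x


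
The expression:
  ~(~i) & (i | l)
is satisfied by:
  {i: True}


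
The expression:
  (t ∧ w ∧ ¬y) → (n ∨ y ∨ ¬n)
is always true.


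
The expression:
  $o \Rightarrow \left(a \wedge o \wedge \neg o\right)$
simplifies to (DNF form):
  $\neg o$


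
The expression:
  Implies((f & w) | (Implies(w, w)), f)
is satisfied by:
  {f: True}


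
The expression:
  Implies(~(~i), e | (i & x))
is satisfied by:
  {x: True, e: True, i: False}
  {x: True, e: False, i: False}
  {e: True, x: False, i: False}
  {x: False, e: False, i: False}
  {x: True, i: True, e: True}
  {x: True, i: True, e: False}
  {i: True, e: True, x: False}


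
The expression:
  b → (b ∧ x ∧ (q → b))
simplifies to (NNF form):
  x ∨ ¬b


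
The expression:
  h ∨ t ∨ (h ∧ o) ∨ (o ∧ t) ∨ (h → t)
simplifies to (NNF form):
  True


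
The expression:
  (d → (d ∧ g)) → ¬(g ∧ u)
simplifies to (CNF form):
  ¬g ∨ ¬u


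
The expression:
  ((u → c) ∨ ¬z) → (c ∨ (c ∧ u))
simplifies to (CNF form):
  (c ∨ u) ∧ (c ∨ z)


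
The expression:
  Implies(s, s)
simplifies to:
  True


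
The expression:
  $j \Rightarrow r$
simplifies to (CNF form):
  $r \vee \neg j$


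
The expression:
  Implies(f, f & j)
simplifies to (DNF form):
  j | ~f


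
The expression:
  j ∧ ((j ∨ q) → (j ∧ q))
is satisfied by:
  {j: True, q: True}


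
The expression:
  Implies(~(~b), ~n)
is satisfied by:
  {n: False, b: False}
  {b: True, n: False}
  {n: True, b: False}


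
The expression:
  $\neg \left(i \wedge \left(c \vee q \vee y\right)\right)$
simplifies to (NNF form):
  $\left(\neg c \wedge \neg q \wedge \neg y\right) \vee \neg i$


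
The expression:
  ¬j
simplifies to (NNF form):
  ¬j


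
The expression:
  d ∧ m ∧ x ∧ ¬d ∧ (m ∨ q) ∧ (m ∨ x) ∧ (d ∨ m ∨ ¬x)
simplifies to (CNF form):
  False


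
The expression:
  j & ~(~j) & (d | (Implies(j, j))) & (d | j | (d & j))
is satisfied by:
  {j: True}


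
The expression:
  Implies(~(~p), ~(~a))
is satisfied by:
  {a: True, p: False}
  {p: False, a: False}
  {p: True, a: True}


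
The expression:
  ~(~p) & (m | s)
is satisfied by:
  {m: True, s: True, p: True}
  {m: True, p: True, s: False}
  {s: True, p: True, m: False}


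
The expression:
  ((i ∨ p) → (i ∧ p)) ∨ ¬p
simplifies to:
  i ∨ ¬p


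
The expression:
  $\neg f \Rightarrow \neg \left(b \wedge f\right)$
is always true.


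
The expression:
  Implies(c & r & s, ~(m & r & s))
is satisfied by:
  {s: False, m: False, c: False, r: False}
  {r: True, s: False, m: False, c: False}
  {c: True, s: False, m: False, r: False}
  {r: True, c: True, s: False, m: False}
  {m: True, r: False, s: False, c: False}
  {r: True, m: True, s: False, c: False}
  {c: True, m: True, r: False, s: False}
  {r: True, c: True, m: True, s: False}
  {s: True, c: False, m: False, r: False}
  {r: True, s: True, c: False, m: False}
  {c: True, s: True, r: False, m: False}
  {r: True, c: True, s: True, m: False}
  {m: True, s: True, c: False, r: False}
  {r: True, m: True, s: True, c: False}
  {c: True, m: True, s: True, r: False}


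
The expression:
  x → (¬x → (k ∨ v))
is always true.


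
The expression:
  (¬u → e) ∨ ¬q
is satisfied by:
  {u: True, e: True, q: False}
  {u: True, e: False, q: False}
  {e: True, u: False, q: False}
  {u: False, e: False, q: False}
  {u: True, q: True, e: True}
  {u: True, q: True, e: False}
  {q: True, e: True, u: False}


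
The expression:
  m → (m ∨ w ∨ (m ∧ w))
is always true.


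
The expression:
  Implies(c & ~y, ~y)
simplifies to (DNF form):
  True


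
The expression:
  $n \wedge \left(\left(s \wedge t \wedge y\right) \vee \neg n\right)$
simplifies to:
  $n \wedge s \wedge t \wedge y$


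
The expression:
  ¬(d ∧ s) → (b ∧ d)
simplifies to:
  d ∧ (b ∨ s)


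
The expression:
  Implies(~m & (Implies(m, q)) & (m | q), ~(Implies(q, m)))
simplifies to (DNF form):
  True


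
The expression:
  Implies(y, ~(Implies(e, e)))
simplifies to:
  ~y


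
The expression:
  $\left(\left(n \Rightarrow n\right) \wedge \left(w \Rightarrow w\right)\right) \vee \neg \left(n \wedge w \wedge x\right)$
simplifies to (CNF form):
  $\text{True}$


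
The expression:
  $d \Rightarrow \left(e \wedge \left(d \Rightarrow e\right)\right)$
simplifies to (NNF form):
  $e \vee \neg d$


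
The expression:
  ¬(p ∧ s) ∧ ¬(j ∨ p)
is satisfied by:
  {p: False, j: False}


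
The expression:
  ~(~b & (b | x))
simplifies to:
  b | ~x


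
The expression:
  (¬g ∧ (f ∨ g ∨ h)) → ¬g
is always true.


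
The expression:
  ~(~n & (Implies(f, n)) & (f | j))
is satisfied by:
  {n: True, f: True, j: False}
  {n: True, f: False, j: False}
  {f: True, n: False, j: False}
  {n: False, f: False, j: False}
  {j: True, n: True, f: True}
  {j: True, n: True, f: False}
  {j: True, f: True, n: False}


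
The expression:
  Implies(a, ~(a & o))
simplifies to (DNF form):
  ~a | ~o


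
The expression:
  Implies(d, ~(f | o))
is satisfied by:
  {o: False, d: False, f: False}
  {f: True, o: False, d: False}
  {o: True, f: False, d: False}
  {f: True, o: True, d: False}
  {d: True, f: False, o: False}


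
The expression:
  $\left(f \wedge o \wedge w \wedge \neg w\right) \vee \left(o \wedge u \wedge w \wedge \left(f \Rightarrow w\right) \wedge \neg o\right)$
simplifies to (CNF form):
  $\text{False}$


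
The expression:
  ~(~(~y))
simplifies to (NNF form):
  ~y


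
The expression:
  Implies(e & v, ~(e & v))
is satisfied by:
  {v: False, e: False}
  {e: True, v: False}
  {v: True, e: False}


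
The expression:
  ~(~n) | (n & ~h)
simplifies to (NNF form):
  n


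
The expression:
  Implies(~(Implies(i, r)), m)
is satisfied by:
  {r: True, m: True, i: False}
  {r: True, m: False, i: False}
  {m: True, r: False, i: False}
  {r: False, m: False, i: False}
  {r: True, i: True, m: True}
  {r: True, i: True, m: False}
  {i: True, m: True, r: False}


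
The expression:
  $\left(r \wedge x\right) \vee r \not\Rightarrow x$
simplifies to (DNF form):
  $r$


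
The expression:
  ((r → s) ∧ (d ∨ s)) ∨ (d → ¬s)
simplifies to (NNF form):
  True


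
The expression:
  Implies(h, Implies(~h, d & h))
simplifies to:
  True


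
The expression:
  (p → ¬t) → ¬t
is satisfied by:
  {p: True, t: False}
  {t: False, p: False}
  {t: True, p: True}


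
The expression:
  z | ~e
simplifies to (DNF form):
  z | ~e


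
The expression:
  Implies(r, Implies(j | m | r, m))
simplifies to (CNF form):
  m | ~r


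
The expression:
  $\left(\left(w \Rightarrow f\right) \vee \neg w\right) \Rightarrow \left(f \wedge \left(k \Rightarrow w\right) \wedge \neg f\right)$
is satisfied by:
  {w: True, f: False}


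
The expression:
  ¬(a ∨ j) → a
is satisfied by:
  {a: True, j: True}
  {a: True, j: False}
  {j: True, a: False}


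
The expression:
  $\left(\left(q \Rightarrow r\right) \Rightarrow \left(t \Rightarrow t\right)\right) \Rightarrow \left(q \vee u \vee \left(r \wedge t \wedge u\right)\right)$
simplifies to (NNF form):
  $q \vee u$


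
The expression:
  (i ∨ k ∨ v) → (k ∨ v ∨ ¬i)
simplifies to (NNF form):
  k ∨ v ∨ ¬i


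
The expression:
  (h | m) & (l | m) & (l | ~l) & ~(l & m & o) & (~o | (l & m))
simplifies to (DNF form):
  (m & ~o) | (h & l & ~o) | (h & m & ~o) | (l & m & ~o)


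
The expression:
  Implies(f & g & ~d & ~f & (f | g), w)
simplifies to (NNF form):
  True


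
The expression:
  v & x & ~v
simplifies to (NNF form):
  False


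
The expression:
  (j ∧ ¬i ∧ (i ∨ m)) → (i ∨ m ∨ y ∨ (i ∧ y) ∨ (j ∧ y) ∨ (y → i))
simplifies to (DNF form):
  True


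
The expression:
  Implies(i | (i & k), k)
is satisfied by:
  {k: True, i: False}
  {i: False, k: False}
  {i: True, k: True}


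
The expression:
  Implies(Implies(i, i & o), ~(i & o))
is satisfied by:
  {o: False, i: False}
  {i: True, o: False}
  {o: True, i: False}


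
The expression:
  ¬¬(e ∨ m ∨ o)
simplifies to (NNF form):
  e ∨ m ∨ o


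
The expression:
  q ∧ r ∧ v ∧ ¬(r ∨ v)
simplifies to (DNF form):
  False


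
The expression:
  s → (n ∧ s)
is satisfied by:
  {n: True, s: False}
  {s: False, n: False}
  {s: True, n: True}


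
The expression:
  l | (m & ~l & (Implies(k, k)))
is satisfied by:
  {m: True, l: True}
  {m: True, l: False}
  {l: True, m: False}


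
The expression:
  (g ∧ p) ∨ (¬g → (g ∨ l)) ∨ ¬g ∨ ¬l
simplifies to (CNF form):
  True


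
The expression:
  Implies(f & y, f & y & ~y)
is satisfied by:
  {y: False, f: False}
  {f: True, y: False}
  {y: True, f: False}


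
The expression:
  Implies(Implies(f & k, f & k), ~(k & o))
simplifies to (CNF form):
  ~k | ~o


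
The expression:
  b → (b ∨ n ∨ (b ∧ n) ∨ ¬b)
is always true.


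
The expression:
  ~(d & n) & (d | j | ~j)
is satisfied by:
  {d: False, n: False}
  {n: True, d: False}
  {d: True, n: False}


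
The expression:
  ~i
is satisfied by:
  {i: False}


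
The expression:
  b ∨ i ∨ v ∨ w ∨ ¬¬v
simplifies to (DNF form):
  b ∨ i ∨ v ∨ w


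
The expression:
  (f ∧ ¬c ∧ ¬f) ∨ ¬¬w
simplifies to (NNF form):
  w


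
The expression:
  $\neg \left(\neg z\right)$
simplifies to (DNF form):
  $z$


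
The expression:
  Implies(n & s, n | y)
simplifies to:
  True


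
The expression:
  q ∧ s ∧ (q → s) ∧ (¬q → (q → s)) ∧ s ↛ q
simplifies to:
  False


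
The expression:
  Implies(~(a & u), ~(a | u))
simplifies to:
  (a & u) | (~a & ~u)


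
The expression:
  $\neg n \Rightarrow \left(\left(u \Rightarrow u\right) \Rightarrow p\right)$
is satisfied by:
  {n: True, p: True}
  {n: True, p: False}
  {p: True, n: False}


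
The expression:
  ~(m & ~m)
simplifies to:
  True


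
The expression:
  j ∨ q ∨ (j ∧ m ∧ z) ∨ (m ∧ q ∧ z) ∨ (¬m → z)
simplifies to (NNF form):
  j ∨ m ∨ q ∨ z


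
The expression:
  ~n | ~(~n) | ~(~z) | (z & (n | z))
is always true.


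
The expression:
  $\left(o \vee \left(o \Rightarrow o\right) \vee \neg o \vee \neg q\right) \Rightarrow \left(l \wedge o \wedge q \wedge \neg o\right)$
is never true.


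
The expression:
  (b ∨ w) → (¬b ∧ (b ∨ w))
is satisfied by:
  {b: False}


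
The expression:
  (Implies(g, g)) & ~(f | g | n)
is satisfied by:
  {n: False, g: False, f: False}


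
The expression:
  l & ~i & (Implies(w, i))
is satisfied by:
  {l: True, i: False, w: False}


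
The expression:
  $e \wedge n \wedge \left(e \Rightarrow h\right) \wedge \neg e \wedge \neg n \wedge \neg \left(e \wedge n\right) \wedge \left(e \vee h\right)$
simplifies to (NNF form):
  $\text{False}$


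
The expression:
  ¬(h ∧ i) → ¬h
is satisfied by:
  {i: True, h: False}
  {h: False, i: False}
  {h: True, i: True}


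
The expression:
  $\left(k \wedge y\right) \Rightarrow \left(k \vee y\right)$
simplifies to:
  $\text{True}$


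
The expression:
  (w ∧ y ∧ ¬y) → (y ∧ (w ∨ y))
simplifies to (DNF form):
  True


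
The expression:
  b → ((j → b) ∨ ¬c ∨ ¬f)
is always true.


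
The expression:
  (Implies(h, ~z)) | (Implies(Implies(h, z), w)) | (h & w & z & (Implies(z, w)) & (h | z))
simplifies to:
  w | ~h | ~z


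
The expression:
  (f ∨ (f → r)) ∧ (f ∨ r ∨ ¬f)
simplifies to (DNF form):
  True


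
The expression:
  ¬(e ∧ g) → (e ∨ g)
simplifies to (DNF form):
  e ∨ g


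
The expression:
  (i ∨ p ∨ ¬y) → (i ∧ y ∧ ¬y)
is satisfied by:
  {y: True, i: False, p: False}


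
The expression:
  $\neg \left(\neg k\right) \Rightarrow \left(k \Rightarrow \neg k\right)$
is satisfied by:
  {k: False}


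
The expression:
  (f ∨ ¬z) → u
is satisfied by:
  {u: True, z: True, f: False}
  {u: True, z: False, f: False}
  {f: True, u: True, z: True}
  {f: True, u: True, z: False}
  {z: True, f: False, u: False}


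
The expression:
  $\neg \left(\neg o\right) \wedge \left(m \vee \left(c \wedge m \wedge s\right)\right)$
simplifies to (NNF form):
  $m \wedge o$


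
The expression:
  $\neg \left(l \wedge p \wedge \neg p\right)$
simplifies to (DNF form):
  $\text{True}$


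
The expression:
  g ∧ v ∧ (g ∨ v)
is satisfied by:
  {g: True, v: True}


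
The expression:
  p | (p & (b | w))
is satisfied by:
  {p: True}


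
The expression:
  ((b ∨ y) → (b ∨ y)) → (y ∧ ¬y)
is never true.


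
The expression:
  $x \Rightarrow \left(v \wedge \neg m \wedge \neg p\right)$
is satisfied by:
  {v: True, m: False, x: False, p: False}
  {p: False, m: False, v: False, x: False}
  {p: True, v: True, m: False, x: False}
  {p: True, m: False, v: False, x: False}
  {v: True, m: True, p: False, x: False}
  {m: True, p: False, v: False, x: False}
  {p: True, m: True, v: True, x: False}
  {p: True, m: True, v: False, x: False}
  {x: True, v: True, p: False, m: False}


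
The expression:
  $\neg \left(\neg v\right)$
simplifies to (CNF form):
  $v$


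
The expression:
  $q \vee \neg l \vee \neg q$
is always true.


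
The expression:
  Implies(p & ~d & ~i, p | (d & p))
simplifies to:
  True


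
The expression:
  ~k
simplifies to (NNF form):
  ~k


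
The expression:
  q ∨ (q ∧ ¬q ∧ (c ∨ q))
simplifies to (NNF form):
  q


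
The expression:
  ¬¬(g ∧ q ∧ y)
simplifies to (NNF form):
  g ∧ q ∧ y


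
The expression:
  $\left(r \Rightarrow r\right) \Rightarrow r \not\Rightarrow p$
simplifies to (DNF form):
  $r \wedge \neg p$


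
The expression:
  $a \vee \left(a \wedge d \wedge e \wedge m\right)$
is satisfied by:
  {a: True}


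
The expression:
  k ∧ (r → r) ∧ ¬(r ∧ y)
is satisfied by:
  {k: True, y: False, r: False}
  {r: True, k: True, y: False}
  {y: True, k: True, r: False}


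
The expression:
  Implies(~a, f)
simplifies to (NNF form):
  a | f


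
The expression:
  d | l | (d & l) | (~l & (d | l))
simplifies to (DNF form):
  d | l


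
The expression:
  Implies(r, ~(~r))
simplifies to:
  True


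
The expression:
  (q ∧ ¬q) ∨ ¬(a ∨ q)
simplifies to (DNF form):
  ¬a ∧ ¬q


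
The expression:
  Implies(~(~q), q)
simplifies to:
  True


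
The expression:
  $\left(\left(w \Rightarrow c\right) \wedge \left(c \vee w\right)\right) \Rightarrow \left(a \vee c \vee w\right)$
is always true.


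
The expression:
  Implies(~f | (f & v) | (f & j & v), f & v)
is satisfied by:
  {f: True}


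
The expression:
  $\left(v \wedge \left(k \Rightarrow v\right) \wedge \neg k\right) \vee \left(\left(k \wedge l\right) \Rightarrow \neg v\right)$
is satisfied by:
  {l: False, k: False, v: False}
  {v: True, l: False, k: False}
  {k: True, l: False, v: False}
  {v: True, k: True, l: False}
  {l: True, v: False, k: False}
  {v: True, l: True, k: False}
  {k: True, l: True, v: False}


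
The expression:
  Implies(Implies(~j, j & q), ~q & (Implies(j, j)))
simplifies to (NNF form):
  ~j | ~q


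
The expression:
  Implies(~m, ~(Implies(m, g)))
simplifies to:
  m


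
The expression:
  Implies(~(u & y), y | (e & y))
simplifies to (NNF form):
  y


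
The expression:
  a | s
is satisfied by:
  {a: True, s: True}
  {a: True, s: False}
  {s: True, a: False}


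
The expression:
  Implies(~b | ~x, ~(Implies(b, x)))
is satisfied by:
  {b: True}


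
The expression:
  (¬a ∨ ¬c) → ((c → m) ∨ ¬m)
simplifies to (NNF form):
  True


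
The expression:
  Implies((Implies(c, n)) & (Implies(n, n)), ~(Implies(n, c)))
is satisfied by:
  {n: True, c: False}
  {c: True, n: False}


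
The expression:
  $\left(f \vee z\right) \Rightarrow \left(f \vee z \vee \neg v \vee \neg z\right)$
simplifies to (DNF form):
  $\text{True}$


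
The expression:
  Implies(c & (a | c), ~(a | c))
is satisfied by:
  {c: False}


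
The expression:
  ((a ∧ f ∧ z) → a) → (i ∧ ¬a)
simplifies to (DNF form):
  i ∧ ¬a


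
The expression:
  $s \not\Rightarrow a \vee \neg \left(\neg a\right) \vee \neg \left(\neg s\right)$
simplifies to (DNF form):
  $a \vee s$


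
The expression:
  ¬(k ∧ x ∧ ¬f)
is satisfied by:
  {f: True, k: False, x: False}
  {f: False, k: False, x: False}
  {x: True, f: True, k: False}
  {x: True, f: False, k: False}
  {k: True, f: True, x: False}
  {k: True, f: False, x: False}
  {k: True, x: True, f: True}


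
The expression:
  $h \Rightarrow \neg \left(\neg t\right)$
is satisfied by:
  {t: True, h: False}
  {h: False, t: False}
  {h: True, t: True}


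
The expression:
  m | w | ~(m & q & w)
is always true.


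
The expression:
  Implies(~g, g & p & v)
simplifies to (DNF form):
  g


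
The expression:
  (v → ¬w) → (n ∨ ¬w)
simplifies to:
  n ∨ v ∨ ¬w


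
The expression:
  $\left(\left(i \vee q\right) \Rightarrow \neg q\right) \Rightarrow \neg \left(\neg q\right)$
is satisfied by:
  {q: True}


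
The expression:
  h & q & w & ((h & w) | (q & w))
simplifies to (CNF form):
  h & q & w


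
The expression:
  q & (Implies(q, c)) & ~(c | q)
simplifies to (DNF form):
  False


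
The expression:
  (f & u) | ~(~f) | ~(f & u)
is always true.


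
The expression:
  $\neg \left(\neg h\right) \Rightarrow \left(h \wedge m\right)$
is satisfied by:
  {m: True, h: False}
  {h: False, m: False}
  {h: True, m: True}


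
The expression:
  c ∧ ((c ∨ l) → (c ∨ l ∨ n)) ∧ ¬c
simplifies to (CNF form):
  False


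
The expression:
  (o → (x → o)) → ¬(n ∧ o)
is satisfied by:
  {o: False, n: False}
  {n: True, o: False}
  {o: True, n: False}


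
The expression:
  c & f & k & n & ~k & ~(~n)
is never true.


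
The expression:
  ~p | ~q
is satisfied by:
  {p: False, q: False}
  {q: True, p: False}
  {p: True, q: False}


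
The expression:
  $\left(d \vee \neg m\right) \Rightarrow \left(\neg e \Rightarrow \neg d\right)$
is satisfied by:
  {e: True, d: False}
  {d: False, e: False}
  {d: True, e: True}


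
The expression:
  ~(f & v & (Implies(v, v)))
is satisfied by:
  {v: False, f: False}
  {f: True, v: False}
  {v: True, f: False}


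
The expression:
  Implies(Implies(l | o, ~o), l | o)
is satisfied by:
  {o: True, l: True}
  {o: True, l: False}
  {l: True, o: False}


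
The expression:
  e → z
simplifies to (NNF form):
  z ∨ ¬e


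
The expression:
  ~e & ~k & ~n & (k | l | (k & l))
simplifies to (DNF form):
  l & ~e & ~k & ~n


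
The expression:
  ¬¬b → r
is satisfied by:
  {r: True, b: False}
  {b: False, r: False}
  {b: True, r: True}


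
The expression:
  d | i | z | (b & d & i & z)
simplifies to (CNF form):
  d | i | z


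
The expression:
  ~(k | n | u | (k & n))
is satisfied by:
  {n: False, u: False, k: False}


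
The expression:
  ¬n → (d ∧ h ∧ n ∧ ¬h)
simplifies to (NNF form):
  n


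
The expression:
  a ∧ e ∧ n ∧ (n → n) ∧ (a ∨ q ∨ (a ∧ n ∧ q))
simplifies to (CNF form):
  a ∧ e ∧ n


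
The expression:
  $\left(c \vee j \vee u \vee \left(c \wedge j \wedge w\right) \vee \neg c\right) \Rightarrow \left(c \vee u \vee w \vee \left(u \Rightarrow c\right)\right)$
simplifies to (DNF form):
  $\text{True}$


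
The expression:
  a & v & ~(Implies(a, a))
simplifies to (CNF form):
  False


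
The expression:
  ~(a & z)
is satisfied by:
  {z: False, a: False}
  {a: True, z: False}
  {z: True, a: False}


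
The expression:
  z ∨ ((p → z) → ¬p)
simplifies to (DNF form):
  True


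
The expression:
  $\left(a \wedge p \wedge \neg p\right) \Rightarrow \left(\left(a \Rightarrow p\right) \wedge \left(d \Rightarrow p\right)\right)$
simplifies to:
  $\text{True}$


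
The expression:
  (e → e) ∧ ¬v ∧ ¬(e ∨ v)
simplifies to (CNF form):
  ¬e ∧ ¬v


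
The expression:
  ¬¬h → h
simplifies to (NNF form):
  True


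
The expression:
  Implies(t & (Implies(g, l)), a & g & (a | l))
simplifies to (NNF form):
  ~t | (a & g) | (g & ~l)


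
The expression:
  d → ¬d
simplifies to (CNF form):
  ¬d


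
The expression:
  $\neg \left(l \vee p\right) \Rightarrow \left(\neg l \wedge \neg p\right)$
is always true.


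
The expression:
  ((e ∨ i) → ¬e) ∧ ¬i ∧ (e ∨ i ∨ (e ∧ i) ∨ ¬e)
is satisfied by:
  {i: False, e: False}


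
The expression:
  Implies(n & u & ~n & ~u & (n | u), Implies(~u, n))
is always true.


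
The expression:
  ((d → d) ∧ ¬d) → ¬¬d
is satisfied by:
  {d: True}


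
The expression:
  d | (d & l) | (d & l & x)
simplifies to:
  d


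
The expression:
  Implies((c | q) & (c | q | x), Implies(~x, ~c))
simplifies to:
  x | ~c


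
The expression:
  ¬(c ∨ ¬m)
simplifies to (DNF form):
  m ∧ ¬c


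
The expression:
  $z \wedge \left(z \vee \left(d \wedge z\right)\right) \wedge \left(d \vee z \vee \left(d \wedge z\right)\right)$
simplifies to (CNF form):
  $z$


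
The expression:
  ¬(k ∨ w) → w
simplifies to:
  k ∨ w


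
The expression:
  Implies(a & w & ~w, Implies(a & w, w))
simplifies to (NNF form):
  True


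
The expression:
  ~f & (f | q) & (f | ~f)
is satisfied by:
  {q: True, f: False}


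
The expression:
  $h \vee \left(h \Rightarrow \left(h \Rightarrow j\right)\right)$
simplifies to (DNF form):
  $\text{True}$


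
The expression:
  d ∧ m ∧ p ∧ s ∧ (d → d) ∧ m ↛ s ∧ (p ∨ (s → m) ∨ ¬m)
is never true.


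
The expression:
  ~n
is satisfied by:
  {n: False}


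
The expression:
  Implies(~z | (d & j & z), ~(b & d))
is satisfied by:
  {z: True, j: False, d: False, b: False}
  {b: False, j: False, z: False, d: False}
  {z: True, j: True, b: False, d: False}
  {j: True, b: False, z: False, d: False}
  {b: True, z: True, j: False, d: False}
  {b: True, j: False, z: False, d: False}
  {b: True, z: True, j: True, d: False}
  {b: True, j: True, z: False, d: False}
  {d: True, z: True, b: False, j: False}
  {d: True, b: False, j: False, z: False}
  {d: True, z: True, j: True, b: False}
  {d: True, j: True, b: False, z: False}
  {d: True, z: True, b: True, j: False}


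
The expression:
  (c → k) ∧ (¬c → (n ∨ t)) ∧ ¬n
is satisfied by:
  {t: True, k: True, n: False, c: False}
  {t: True, n: False, k: False, c: False}
  {t: True, c: True, k: True, n: False}
  {c: True, k: True, n: False, t: False}


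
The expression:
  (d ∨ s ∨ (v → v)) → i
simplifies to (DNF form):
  i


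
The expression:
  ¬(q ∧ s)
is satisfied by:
  {s: False, q: False}
  {q: True, s: False}
  {s: True, q: False}


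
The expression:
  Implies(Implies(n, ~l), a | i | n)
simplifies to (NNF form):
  a | i | n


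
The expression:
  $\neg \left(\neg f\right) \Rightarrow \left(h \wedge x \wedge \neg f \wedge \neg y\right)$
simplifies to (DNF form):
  $\neg f$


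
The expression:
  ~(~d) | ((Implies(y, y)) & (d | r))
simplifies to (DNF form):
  d | r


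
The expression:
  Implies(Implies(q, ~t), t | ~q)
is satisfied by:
  {t: True, q: False}
  {q: False, t: False}
  {q: True, t: True}


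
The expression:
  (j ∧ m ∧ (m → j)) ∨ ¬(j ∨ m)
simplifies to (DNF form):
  (j ∧ m) ∨ (¬j ∧ ¬m)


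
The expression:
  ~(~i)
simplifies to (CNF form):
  i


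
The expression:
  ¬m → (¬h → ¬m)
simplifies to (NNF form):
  True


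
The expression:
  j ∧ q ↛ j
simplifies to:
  False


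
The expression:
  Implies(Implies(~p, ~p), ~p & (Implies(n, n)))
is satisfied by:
  {p: False}


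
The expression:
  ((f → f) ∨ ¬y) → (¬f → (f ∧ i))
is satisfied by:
  {f: True}


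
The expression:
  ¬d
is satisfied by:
  {d: False}


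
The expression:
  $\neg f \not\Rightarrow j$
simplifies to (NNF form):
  $\neg f \wedge \neg j$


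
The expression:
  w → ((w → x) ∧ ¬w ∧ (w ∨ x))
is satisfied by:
  {w: False}


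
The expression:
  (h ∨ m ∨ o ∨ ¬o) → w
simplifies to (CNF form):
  w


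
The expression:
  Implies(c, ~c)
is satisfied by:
  {c: False}


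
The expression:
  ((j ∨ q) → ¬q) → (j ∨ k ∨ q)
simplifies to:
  j ∨ k ∨ q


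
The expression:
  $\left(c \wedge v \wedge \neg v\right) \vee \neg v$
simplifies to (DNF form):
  $\neg v$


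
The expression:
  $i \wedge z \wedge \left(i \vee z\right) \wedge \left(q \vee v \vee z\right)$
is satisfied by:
  {z: True, i: True}


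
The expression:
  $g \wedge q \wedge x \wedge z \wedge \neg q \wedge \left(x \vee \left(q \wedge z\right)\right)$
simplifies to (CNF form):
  $\text{False}$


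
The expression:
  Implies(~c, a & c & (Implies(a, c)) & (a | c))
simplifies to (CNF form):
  c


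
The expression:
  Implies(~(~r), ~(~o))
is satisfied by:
  {o: True, r: False}
  {r: False, o: False}
  {r: True, o: True}


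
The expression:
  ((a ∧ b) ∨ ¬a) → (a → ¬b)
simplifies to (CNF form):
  ¬a ∨ ¬b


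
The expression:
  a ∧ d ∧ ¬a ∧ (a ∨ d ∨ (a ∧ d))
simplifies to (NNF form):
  False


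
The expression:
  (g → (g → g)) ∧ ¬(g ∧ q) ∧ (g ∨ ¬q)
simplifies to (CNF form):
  ¬q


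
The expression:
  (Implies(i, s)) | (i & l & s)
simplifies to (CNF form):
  s | ~i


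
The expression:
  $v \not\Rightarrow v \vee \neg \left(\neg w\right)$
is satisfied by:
  {w: True}


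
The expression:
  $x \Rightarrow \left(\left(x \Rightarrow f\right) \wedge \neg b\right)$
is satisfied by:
  {f: True, b: False, x: False}
  {b: False, x: False, f: False}
  {f: True, b: True, x: False}
  {b: True, f: False, x: False}
  {x: True, f: True, b: False}


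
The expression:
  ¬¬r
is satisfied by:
  {r: True}


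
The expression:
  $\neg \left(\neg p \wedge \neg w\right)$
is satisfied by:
  {p: True, w: True}
  {p: True, w: False}
  {w: True, p: False}


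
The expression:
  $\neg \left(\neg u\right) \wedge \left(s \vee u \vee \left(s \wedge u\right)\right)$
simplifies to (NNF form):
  $u$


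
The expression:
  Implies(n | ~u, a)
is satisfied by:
  {a: True, u: True, n: False}
  {a: True, n: False, u: False}
  {a: True, u: True, n: True}
  {a: True, n: True, u: False}
  {u: True, n: False, a: False}


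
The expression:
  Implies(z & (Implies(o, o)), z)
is always true.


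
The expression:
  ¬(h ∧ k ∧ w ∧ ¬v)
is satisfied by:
  {v: True, w: False, k: False, h: False}
  {v: False, w: False, k: False, h: False}
  {h: True, v: True, w: False, k: False}
  {h: True, v: False, w: False, k: False}
  {v: True, k: True, h: False, w: False}
  {k: True, h: False, w: False, v: False}
  {h: True, k: True, v: True, w: False}
  {h: True, k: True, v: False, w: False}
  {v: True, w: True, h: False, k: False}
  {w: True, h: False, k: False, v: False}
  {v: True, h: True, w: True, k: False}
  {h: True, w: True, v: False, k: False}
  {v: True, k: True, w: True, h: False}
  {k: True, w: True, h: False, v: False}
  {h: True, k: True, w: True, v: True}


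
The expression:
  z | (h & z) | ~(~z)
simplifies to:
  z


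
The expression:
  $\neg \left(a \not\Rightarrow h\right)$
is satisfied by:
  {h: True, a: False}
  {a: False, h: False}
  {a: True, h: True}


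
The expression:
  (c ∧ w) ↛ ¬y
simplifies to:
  c ∧ w ∧ y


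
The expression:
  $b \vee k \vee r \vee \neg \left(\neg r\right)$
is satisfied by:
  {r: True, b: True, k: True}
  {r: True, b: True, k: False}
  {r: True, k: True, b: False}
  {r: True, k: False, b: False}
  {b: True, k: True, r: False}
  {b: True, k: False, r: False}
  {k: True, b: False, r: False}


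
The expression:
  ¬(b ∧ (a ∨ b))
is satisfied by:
  {b: False}


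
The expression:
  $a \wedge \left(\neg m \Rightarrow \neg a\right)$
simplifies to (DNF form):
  $a \wedge m$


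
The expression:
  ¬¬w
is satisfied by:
  {w: True}


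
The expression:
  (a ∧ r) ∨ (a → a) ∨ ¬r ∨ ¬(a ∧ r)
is always true.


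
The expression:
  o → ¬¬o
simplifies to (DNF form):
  True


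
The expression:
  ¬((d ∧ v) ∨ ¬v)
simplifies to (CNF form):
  v ∧ ¬d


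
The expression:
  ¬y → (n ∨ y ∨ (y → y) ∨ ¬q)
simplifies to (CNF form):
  True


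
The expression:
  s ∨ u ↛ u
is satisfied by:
  {s: True}


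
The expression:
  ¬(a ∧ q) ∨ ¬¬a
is always true.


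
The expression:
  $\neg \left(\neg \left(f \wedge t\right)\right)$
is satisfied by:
  {t: True, f: True}


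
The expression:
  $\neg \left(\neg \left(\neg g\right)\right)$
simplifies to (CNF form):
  $\neg g$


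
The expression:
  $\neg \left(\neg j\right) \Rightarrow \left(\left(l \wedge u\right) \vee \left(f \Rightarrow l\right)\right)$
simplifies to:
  $l \vee \neg f \vee \neg j$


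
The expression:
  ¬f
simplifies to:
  ¬f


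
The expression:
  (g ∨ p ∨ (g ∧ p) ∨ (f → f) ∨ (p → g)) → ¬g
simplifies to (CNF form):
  ¬g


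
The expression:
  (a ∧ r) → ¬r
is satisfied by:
  {a: False, r: False}
  {r: True, a: False}
  {a: True, r: False}


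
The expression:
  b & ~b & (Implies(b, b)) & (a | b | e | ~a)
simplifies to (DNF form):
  False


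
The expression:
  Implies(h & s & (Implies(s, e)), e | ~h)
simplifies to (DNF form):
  True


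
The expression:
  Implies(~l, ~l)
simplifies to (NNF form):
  True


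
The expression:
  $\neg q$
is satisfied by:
  {q: False}


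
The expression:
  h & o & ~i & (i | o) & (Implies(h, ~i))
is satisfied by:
  {h: True, o: True, i: False}


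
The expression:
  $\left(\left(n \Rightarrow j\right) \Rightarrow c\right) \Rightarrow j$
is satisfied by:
  {j: True, n: False, c: False}
  {c: True, j: True, n: False}
  {j: True, n: True, c: False}
  {c: True, j: True, n: True}
  {c: False, n: False, j: False}


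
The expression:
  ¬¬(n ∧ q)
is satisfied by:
  {q: True, n: True}


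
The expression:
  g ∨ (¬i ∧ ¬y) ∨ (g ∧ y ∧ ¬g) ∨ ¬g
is always true.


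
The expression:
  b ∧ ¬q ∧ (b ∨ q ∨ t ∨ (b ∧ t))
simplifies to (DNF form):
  b ∧ ¬q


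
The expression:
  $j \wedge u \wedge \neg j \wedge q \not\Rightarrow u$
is never true.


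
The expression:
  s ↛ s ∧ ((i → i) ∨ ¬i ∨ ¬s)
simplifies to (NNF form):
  False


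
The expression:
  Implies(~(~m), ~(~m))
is always true.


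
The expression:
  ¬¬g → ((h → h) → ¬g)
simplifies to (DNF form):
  ¬g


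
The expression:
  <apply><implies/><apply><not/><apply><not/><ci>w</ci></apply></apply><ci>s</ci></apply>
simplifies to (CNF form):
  <apply><or/><ci>s</ci><apply><not/><ci>w</ci></apply></apply>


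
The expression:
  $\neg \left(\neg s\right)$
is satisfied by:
  {s: True}


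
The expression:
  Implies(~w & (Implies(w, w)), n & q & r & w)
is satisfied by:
  {w: True}


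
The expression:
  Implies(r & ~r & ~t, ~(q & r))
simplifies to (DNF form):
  True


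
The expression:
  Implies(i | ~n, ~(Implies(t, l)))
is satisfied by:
  {t: True, n: True, l: False, i: False}
  {t: True, n: False, l: False, i: False}
  {n: True, t: False, l: False, i: False}
  {i: True, t: True, n: True, l: False}
  {i: True, t: True, n: False, l: False}
  {t: True, l: True, n: True, i: False}
  {l: True, n: True, i: False, t: False}


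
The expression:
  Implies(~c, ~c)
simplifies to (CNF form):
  True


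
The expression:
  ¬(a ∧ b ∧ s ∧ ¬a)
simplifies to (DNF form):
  True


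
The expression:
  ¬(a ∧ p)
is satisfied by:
  {p: False, a: False}
  {a: True, p: False}
  {p: True, a: False}


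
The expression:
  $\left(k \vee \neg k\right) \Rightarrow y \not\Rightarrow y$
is never true.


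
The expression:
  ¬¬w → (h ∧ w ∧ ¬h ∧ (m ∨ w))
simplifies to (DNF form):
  ¬w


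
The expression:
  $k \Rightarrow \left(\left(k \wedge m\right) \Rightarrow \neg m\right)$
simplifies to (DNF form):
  $\neg k \vee \neg m$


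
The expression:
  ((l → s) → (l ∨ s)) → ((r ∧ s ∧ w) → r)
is always true.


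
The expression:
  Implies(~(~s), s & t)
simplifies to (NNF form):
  t | ~s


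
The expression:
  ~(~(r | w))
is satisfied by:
  {r: True, w: True}
  {r: True, w: False}
  {w: True, r: False}


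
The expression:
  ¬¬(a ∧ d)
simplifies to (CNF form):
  a ∧ d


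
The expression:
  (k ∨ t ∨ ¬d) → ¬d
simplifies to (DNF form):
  (¬k ∧ ¬t) ∨ ¬d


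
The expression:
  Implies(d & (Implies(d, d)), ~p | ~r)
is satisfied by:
  {p: False, d: False, r: False}
  {r: True, p: False, d: False}
  {d: True, p: False, r: False}
  {r: True, d: True, p: False}
  {p: True, r: False, d: False}
  {r: True, p: True, d: False}
  {d: True, p: True, r: False}


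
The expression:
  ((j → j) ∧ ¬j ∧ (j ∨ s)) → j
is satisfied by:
  {j: True, s: False}
  {s: False, j: False}
  {s: True, j: True}


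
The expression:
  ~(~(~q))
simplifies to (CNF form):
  ~q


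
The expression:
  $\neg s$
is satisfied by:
  {s: False}


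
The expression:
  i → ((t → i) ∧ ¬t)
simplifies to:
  ¬i ∨ ¬t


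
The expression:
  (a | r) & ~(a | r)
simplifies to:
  False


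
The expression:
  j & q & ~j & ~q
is never true.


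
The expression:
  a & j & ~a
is never true.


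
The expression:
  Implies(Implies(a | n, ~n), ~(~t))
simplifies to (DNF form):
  n | t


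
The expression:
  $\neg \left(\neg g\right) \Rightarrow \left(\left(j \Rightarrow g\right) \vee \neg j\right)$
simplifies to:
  $\text{True}$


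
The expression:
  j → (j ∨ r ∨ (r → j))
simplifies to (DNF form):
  True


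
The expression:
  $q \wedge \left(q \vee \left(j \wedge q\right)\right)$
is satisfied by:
  {q: True}


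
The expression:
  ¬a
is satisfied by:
  {a: False}


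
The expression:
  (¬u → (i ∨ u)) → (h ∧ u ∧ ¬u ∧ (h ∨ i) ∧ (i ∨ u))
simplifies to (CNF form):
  ¬i ∧ ¬u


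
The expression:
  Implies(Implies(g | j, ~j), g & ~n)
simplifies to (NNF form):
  j | (g & ~n)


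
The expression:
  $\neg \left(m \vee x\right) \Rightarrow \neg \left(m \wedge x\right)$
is always true.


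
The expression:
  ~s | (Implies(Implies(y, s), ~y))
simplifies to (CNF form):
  ~s | ~y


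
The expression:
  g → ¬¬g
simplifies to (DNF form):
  True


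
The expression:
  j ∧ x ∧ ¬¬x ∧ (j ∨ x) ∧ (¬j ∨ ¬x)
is never true.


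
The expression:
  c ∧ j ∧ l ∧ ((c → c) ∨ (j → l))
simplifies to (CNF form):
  c ∧ j ∧ l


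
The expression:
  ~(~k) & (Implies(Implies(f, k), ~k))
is never true.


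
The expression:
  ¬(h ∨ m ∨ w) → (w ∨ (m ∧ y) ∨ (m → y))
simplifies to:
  True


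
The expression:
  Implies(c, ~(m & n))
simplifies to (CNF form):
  ~c | ~m | ~n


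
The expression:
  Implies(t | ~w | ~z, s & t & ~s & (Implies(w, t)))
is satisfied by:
  {z: True, w: True, t: False}


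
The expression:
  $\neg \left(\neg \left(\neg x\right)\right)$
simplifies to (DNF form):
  $\neg x$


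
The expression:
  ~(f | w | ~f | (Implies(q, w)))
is never true.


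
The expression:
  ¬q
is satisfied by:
  {q: False}


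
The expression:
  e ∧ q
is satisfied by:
  {e: True, q: True}


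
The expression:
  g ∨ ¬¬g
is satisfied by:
  {g: True}


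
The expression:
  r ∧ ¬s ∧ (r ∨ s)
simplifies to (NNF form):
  r ∧ ¬s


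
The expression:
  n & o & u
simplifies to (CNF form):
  n & o & u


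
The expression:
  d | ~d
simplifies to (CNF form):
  True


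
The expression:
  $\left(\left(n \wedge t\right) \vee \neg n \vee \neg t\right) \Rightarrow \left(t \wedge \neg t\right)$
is never true.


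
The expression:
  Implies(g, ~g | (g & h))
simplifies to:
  h | ~g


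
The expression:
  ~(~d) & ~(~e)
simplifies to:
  d & e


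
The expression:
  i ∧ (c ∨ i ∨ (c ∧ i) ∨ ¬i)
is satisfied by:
  {i: True}


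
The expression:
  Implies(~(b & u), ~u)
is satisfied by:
  {b: True, u: False}
  {u: False, b: False}
  {u: True, b: True}


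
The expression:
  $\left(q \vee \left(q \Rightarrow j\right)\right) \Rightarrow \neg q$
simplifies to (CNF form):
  $\neg q$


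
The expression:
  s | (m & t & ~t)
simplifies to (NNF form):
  s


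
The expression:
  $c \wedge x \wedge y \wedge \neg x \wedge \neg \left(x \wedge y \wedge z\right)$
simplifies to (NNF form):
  $\text{False}$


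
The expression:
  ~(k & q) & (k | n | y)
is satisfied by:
  {n: True, y: True, q: False, k: False}
  {n: True, q: False, k: False, y: False}
  {y: True, q: False, k: False, n: False}
  {n: True, y: True, q: True, k: False}
  {n: True, q: True, k: False, y: False}
  {y: True, q: True, k: False, n: False}
  {y: True, n: True, k: True, q: False}
  {n: True, k: True, q: False, y: False}
  {y: True, k: True, q: False, n: False}
  {k: True, y: False, q: False, n: False}
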